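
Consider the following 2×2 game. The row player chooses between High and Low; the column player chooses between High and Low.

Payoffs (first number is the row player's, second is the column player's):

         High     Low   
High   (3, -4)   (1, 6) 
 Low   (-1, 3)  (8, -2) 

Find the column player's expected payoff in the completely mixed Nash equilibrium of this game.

2/3

First find x, the probability the row player plays High, from the column player's indifference between High and Low: −4x + 3(1−x) = 6x − 2(1−x), giving x = 1/3.
Since the column player is indifferent in equilibrium, the column player's expected payoff equals the payoff from either column against (1/3, 2/3). Using High: −4(1/3) + 3(2/3) = 2/3.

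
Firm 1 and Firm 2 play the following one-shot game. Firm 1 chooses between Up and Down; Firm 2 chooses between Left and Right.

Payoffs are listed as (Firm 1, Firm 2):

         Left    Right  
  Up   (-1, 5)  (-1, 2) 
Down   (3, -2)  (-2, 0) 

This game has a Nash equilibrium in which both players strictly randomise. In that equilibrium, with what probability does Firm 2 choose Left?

Let y be the probability that Firm 2 plays Left. In a completely mixed equilibrium, Firm 1 must be indifferent between Up and Down.
Firm 1's expected payoff from Up is −y − (1−y); from Down it is 3y − 2(1−y).
Setting these equal: -1 = 5y − 2, so y = 1/5.

1/5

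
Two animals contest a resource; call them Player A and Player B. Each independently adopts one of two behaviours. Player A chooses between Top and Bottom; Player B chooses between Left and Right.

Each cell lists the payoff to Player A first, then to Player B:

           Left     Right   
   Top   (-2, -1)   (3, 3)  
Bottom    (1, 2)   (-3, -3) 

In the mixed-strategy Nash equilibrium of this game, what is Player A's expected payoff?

First find q, the probability Player B plays Left, from Player A's indifference between Top and Bottom: −2q + 3(1−q) = q − 3(1−q), giving q = 2/3.
Since Player A is indifferent in equilibrium, Player A's expected payoff equals the payoff from either row against (2/3, 1/3). Using Top: −2(2/3) + 3(1/3) = -1/3.

-1/3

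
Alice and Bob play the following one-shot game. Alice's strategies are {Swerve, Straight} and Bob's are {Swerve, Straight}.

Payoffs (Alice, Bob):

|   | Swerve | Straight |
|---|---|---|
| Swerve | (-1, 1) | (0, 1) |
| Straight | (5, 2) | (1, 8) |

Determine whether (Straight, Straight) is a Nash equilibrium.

Yes

At (Straight, Straight), Alice earns 1; switching to Swerve would give 0, so Alice has no profitable deviation.
Bob earns 8; switching to Swerve would give 2, so Bob has no profitable deviation.
Neither player can gain by a unilateral deviation, so this profile is a Nash equilibrium.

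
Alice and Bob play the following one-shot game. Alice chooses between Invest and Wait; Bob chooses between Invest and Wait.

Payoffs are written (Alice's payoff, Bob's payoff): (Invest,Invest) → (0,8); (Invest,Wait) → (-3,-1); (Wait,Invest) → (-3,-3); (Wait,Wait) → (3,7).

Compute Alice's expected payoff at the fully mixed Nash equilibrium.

-1

First find q, the probability Bob plays Invest, from Alice's indifference between Invest and Wait: −3(1−q) = −3q + 3(1−q), giving q = 2/3.
Since Alice is indifferent in equilibrium, Alice's expected payoff equals the payoff from either row against (2/3, 1/3). Using Invest: −3(1/3) = -1.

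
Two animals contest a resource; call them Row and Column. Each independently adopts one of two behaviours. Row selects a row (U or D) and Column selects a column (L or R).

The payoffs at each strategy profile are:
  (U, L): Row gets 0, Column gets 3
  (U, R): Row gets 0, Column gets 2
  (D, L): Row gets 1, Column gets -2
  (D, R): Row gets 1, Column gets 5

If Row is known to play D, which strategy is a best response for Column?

R

Against D, Column earns -2 from L and 5 from R.
So R is the best response.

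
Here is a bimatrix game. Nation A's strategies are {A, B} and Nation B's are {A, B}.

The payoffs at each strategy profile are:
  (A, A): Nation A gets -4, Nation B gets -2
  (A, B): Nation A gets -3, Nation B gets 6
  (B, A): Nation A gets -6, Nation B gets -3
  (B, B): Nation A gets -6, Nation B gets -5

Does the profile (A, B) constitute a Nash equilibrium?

At (A, B), Nation A earns -3; switching to B would give -6, so Nation A has no profitable deviation.
Nation B earns 6; switching to A would give -2, so Nation B has no profitable deviation.
Neither player can gain by a unilateral deviation, so this profile is a Nash equilibrium.

Yes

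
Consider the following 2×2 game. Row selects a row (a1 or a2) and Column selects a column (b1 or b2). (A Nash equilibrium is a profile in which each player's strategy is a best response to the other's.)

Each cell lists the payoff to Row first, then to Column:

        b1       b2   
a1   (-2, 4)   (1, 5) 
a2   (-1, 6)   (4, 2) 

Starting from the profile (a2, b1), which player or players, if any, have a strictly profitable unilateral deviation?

Row at (a2, b1) earns -1; deviating to a1 yields -2 — not better.
Column earns 6; deviating to b2 yields 2 — not better.
Neither player can strictly improve; the profile is a Nash equilibrium.

Neither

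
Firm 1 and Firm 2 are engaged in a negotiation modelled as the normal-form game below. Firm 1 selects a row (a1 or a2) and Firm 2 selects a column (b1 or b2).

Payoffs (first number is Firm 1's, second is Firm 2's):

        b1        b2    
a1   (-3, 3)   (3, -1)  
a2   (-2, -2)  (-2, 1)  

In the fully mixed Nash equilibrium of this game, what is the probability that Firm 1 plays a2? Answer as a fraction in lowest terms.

4/7

Let p be the probability that Firm 1 plays a1. In a completely mixed equilibrium, Firm 2 must be indifferent between b1 and b2.
Firm 2's expected payoff from b1 is 3p − 2(1−p); from b2 it is −p + (1−p).
Setting these equal: 5p − 2 = −2p + 1, so p = 3/7.
Therefore Firm 1 plays a2 with probability 1 − 3/7 = 4/7.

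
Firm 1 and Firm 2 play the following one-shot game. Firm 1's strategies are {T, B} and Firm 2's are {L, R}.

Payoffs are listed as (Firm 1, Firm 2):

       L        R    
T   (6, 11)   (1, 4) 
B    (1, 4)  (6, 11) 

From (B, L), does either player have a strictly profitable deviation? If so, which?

Firm 1 at (B, L) earns 1; deviating to T yields 6 — a strict improvement.
Firm 2 earns 4; deviating to R yields 11 — a strict improvement.
Both Firm 1 and Firm 2 have strictly profitable deviations.

Both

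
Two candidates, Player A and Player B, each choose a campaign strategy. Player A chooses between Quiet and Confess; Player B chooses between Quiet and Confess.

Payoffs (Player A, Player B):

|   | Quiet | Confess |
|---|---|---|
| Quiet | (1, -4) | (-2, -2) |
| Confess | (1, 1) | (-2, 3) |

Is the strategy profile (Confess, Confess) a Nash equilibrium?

At (Confess, Confess), Player A earns -2; switching to Quiet would give -2, so Player A has no profitable deviation.
Player B earns 3; switching to Quiet would give 1, so Player B has no profitable deviation.
Neither player can gain by a unilateral deviation, so this profile is a Nash equilibrium.

Yes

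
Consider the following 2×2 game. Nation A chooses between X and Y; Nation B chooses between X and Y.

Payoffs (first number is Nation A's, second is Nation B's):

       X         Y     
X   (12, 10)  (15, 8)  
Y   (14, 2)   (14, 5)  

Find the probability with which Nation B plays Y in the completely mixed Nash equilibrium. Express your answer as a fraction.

Let y be the probability that Nation B plays X. In a completely mixed equilibrium, Nation A must be indifferent between X and Y.
Nation A's expected payoff from X is 12y + 15(1−y); from Y it is 14y + 14(1−y).
Setting these equal: −3y + 15 = 14, so y = 1/3.
Therefore Nation B plays Y with probability 1 − 1/3 = 2/3.

2/3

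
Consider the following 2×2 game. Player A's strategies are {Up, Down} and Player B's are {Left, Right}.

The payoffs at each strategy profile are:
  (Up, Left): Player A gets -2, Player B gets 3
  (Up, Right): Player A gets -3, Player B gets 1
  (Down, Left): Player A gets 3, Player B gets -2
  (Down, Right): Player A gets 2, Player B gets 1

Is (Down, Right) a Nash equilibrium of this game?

At (Down, Right), Player A earns 2; switching to Up would give -3, so Player A has no profitable deviation.
Player B earns 1; switching to Left would give -2, so Player B has no profitable deviation.
Neither player can gain by a unilateral deviation, so this profile is a Nash equilibrium.

Yes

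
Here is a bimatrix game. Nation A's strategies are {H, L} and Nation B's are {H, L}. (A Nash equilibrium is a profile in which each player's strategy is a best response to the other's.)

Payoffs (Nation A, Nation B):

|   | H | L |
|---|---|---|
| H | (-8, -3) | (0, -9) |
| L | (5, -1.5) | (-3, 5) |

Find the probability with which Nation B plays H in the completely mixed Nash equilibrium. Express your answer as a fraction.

3/16

Let y be the probability that Nation B plays H. In a completely mixed equilibrium, Nation A must be indifferent between H and L.
Nation A's expected payoff from H is −8y; from L it is 5y − 3(1−y).
Setting these equal: −8y = 8y − 3, so y = 3/16.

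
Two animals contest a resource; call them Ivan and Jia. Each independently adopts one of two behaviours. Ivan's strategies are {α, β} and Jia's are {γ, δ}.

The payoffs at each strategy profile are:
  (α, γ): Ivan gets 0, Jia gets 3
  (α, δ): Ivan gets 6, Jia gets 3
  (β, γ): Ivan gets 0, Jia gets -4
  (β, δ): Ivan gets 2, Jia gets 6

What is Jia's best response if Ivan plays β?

δ

Against β, Jia earns -4 from γ and 6 from δ.
So δ is the best response.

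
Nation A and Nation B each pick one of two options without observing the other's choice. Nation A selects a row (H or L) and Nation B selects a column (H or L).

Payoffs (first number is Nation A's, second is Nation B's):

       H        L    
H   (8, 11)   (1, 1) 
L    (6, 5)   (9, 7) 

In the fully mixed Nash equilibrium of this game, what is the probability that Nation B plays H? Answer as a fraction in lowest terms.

Let q be the probability that Nation B plays H. In a completely mixed equilibrium, Nation A must be indifferent between H and L.
Nation A's expected payoff from H is 8q + (1−q); from L it is 6q + 9(1−q).
Setting these equal: 7q + 1 = −3q + 9, so q = 4/5.

4/5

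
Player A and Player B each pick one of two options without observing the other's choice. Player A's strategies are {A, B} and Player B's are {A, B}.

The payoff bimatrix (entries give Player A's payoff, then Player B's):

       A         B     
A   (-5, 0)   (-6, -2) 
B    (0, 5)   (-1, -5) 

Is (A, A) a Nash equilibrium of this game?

No

At (A, A), Player A earns -5; switching to B would give 0, so Player A would deviate.
Player B earns 0; switching to B would give -2, so Player B has no profitable deviation.
Since at least one player can profitably deviate, this is not a Nash equilibrium.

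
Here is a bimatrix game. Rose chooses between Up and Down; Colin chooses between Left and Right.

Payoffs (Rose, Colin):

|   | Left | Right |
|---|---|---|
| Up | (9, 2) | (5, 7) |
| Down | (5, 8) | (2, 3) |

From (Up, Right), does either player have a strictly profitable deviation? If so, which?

Rose at (Up, Right) earns 5; deviating to Down yields 2 — not better.
Colin earns 7; deviating to Left yields 2 — not better.
Neither player can strictly improve; the profile is a Nash equilibrium.

Neither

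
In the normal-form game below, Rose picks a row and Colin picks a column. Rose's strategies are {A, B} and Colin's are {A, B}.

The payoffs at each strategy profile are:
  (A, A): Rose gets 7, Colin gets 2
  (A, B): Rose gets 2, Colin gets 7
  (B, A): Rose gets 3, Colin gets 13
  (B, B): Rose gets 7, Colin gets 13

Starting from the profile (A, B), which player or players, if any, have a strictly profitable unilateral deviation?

Rose at (A, B) earns 2; deviating to B yields 7 — a strict improvement.
Colin earns 7; deviating to A yields 2 — not better.
Only Rose has a strictly profitable deviation.

Rose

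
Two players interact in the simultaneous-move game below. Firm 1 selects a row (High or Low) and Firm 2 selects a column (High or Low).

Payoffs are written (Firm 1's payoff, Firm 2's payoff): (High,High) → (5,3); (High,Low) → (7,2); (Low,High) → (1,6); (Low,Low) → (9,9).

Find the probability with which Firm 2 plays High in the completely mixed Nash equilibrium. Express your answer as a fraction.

1/3

Let q be the probability that Firm 2 plays High. In a completely mixed equilibrium, Firm 1 must be indifferent between High and Low.
Firm 1's expected payoff from High is 5q + 7(1−q); from Low it is q + 9(1−q).
Setting these equal: −2q + 7 = −8q + 9, so q = 1/3.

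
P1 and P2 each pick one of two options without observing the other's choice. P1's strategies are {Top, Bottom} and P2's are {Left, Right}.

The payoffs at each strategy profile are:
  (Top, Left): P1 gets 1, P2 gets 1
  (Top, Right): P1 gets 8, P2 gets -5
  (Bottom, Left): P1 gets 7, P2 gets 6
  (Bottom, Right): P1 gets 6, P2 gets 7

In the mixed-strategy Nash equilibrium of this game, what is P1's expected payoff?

First find q, the probability P2 plays Left, from P1's indifference between Top and Bottom: q + 8(1−q) = 7q + 6(1−q), giving q = 1/4.
Since P1 is indifferent in equilibrium, P1's expected payoff equals the payoff from either row against (1/4, 3/4). Using Top: (1/4) + 8(3/4) = 25/4.

25/4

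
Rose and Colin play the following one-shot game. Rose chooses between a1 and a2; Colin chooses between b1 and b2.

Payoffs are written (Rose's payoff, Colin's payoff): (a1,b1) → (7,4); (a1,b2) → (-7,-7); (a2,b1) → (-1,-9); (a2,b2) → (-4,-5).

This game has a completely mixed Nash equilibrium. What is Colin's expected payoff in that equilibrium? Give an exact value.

First find p, the probability Rose plays a1, from Colin's indifference between b1 and b2: 4p − 9(1−p) = −7p − 5(1−p), giving p = 4/15.
Since Colin is indifferent in equilibrium, Colin's expected payoff equals the payoff from either column against (4/15, 11/15). Using b1: 4(4/15) − 9(11/15) = -83/15.

-83/15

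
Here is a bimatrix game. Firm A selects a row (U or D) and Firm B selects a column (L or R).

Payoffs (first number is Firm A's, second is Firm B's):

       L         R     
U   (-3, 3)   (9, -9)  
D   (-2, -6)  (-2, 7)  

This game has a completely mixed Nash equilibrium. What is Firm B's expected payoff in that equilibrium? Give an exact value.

-33/25

First find x, the probability Firm A plays U, from Firm B's indifference between L and R: 3x − 6(1−x) = −9x + 7(1−x), giving x = 13/25.
Since Firm B is indifferent in equilibrium, Firm B's expected payoff equals the payoff from either column against (13/25, 12/25). Using L: 3(13/25) − 6(12/25) = -33/25.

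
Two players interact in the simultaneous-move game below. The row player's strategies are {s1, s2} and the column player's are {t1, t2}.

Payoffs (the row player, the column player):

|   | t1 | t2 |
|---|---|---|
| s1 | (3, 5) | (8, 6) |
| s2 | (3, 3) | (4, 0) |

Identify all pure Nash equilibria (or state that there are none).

(s1, t2) and (s2, t1)

(s1, t1): the column player prefers t2 (6 > 5) — not an equilibrium.
(s1, t2): the row player gets 8 ≥ 4 from s2, and the column player gets 6 ≥ 5 from t1 — Nash equilibrium.
(s2, t1): the row player gets 3 ≥ 3 from s1, and the column player gets 3 ≥ 0 from t2 — Nash equilibrium.
(s2, t2): the row player prefers s1 (8 > 4); the column player prefers t1 (3 > 0) — not an equilibrium.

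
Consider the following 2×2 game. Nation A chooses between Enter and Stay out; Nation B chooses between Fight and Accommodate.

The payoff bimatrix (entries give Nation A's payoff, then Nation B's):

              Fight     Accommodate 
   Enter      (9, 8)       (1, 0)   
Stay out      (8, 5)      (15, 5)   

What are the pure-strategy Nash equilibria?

(Enter, Fight) and (Stay out, Accommodate)

(Enter, Fight): Nation A gets 9 ≥ 8 from Stay out, and Nation B gets 8 ≥ 0 from Accommodate — Nash equilibrium.
(Enter, Accommodate): Nation A prefers Stay out (15 > 1); Nation B prefers Fight (8 > 0) — not an equilibrium.
(Stay out, Fight): Nation A prefers Enter (9 > 8) — not an equilibrium.
(Stay out, Accommodate): Nation A gets 15 ≥ 1 from Enter, and Nation B gets 5 ≥ 5 from Fight — Nash equilibrium.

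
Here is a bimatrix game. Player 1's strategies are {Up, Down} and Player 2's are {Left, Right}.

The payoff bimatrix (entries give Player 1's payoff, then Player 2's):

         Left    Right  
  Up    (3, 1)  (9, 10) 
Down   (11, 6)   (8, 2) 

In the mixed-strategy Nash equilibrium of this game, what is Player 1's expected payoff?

25/3

First find q, the probability Player 2 plays Left, from Player 1's indifference between Up and Down: 3q + 9(1−q) = 11q + 8(1−q), giving q = 1/9.
Since Player 1 is indifferent in equilibrium, Player 1's expected payoff equals the payoff from either row against (1/9, 8/9). Using Up: 3(1/9) + 9(8/9) = 25/3.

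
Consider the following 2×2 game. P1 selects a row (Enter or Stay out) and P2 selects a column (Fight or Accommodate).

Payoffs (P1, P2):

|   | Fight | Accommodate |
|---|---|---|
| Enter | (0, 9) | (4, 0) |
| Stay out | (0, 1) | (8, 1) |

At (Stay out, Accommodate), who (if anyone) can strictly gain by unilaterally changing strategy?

P1 at (Stay out, Accommodate) earns 8; deviating to Enter yields 4 — not better.
P2 earns 1; deviating to Fight yields 1 — not better.
Neither player can strictly improve; the profile is a Nash equilibrium.

Neither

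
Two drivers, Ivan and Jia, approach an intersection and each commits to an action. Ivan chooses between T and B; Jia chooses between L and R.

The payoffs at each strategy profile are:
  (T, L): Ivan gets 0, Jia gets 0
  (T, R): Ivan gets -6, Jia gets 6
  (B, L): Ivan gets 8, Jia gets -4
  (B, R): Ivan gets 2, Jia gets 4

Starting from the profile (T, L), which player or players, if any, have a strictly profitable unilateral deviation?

Both

Ivan at (T, L) earns 0; deviating to B yields 8 — a strict improvement.
Jia earns 0; deviating to R yields 6 — a strict improvement.
Both Ivan and Jia have strictly profitable deviations.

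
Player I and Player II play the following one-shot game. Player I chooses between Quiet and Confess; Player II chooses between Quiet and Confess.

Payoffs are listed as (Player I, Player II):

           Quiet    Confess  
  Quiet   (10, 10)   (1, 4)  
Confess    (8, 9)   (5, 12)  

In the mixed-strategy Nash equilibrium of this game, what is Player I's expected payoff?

7

First find y, the probability Player II plays Quiet, from Player I's indifference between Quiet and Confess: 10y + (1−y) = 8y + 5(1−y), giving y = 2/3.
Since Player I is indifferent in equilibrium, Player I's expected payoff equals the payoff from either row against (2/3, 1/3). Using Quiet: 10(2/3) + (1/3) = 7.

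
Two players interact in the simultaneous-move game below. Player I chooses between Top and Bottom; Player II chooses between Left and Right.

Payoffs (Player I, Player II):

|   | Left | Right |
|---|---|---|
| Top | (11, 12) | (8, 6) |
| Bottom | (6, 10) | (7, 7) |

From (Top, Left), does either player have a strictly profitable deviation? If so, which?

Neither

Player I at (Top, Left) earns 11; deviating to Bottom yields 6 — not better.
Player II earns 12; deviating to Right yields 6 — not better.
Neither player can strictly improve; the profile is a Nash equilibrium.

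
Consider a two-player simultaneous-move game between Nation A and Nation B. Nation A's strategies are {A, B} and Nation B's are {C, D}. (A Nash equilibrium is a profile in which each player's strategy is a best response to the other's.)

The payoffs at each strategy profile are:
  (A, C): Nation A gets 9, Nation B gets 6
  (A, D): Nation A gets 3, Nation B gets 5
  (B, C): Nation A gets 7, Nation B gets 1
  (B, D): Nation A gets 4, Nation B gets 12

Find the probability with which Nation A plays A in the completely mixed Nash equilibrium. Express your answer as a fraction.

11/12

Let r be the probability that Nation A plays A. In a completely mixed equilibrium, Nation B must be indifferent between C and D.
Nation B's expected payoff from C is 6r + (1−r); from D it is 5r + 12(1−r).
Setting these equal: 5r + 1 = −7r + 12, so r = 11/12.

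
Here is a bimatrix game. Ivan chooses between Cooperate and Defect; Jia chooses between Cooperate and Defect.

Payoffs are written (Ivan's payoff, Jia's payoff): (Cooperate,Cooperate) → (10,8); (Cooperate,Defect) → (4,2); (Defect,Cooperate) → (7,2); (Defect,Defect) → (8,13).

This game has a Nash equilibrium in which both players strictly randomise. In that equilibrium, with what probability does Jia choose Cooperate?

4/7

Let q be the probability that Jia plays Cooperate. In a completely mixed equilibrium, Ivan must be indifferent between Cooperate and Defect.
Ivan's expected payoff from Cooperate is 10q + 4(1−q); from Defect it is 7q + 8(1−q).
Setting these equal: 6q + 4 = −q + 8, so q = 4/7.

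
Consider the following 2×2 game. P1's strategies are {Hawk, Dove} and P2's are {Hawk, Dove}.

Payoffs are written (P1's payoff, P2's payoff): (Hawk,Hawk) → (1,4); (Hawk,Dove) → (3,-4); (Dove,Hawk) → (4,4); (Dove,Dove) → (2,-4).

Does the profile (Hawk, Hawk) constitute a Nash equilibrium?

No

At (Hawk, Hawk), P1 earns 1; switching to Dove would give 4, so P1 would deviate.
P2 earns 4; switching to Dove would give -4, so P2 has no profitable deviation.
Since at least one player can profitably deviate, this is not a Nash equilibrium.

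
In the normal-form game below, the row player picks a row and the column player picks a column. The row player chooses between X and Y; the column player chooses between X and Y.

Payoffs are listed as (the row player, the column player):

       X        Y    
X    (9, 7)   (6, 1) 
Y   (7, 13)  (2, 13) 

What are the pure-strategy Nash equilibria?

(X, X): the row player gets 9 ≥ 7 from Y, and the column player gets 7 ≥ 1 from Y — Nash equilibrium.
(X, Y): the column player prefers X (7 > 1) — not an equilibrium.
(Y, X): the row player prefers X (9 > 7) — not an equilibrium.
(Y, Y): the row player prefers X (6 > 2) — not an equilibrium.

(X, X)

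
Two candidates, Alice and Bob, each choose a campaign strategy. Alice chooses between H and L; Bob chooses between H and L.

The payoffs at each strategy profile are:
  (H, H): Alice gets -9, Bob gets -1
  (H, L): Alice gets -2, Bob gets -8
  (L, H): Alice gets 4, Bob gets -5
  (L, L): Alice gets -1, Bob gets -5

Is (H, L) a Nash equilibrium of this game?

No

At (H, L), Alice earns -2; switching to L would give -1, so Alice would deviate.
Bob earns -8; switching to H would give -1, so Bob would deviate.
Since at least one player can profitably deviate, this is not a Nash equilibrium.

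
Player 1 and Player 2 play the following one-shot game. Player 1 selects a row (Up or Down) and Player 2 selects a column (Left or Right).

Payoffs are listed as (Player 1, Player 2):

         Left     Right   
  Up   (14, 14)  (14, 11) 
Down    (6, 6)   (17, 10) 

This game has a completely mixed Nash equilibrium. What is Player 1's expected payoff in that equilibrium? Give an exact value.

First find q, the probability Player 2 plays Left, from Player 1's indifference between Up and Down: 14q + 14(1−q) = 6q + 17(1−q), giving q = 3/11.
Since Player 1 is indifferent in equilibrium, Player 1's expected payoff equals the payoff from either row against (3/11, 8/11). Using Up: 14(3/11) + 14(8/11) = 14.

14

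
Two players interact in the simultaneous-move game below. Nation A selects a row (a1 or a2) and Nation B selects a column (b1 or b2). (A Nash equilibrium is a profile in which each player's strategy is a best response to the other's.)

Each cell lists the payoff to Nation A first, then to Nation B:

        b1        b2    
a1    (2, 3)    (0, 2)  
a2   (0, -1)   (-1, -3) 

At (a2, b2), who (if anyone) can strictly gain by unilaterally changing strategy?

Nation A at (a2, b2) earns -1; deviating to a1 yields 0 — a strict improvement.
Nation B earns -3; deviating to b1 yields -1 — a strict improvement.
Both Nation A and Nation B have strictly profitable deviations.

Both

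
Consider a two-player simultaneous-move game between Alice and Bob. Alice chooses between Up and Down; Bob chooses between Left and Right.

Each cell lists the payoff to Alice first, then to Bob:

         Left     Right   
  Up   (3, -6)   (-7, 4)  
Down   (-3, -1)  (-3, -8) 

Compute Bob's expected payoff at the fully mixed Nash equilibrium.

First find p, the probability Alice plays Up, from Bob's indifference between Left and Right: −6p − (1−p) = 4p − 8(1−p), giving p = 7/17.
Since Bob is indifferent in equilibrium, Bob's expected payoff equals the payoff from either column against (7/17, 10/17). Using Left: −6(7/17) − (10/17) = -52/17.

-52/17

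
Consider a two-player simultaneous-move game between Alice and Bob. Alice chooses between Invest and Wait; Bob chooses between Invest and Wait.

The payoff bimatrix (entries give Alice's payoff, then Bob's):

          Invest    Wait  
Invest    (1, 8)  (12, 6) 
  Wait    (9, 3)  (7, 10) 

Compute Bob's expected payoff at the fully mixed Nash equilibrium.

62/9

First find p, the probability Alice plays Invest, from Bob's indifference between Invest and Wait: 8p + 3(1−p) = 6p + 10(1−p), giving p = 7/9.
Since Bob is indifferent in equilibrium, Bob's expected payoff equals the payoff from either column against (7/9, 2/9). Using Invest: 8(7/9) + 3(2/9) = 62/9.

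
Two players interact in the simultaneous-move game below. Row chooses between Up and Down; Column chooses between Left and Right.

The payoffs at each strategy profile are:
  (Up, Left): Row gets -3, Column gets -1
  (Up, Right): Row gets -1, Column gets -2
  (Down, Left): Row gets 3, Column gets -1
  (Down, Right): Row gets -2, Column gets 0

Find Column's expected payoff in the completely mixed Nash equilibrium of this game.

First find p, the probability Row plays Up, from Column's indifference between Left and Right: −p − (1−p) = −2p, giving p = 1/2.
Since Column is indifferent in equilibrium, Column's expected payoff equals the payoff from either column against (1/2, 1/2). Using Left: −(1/2) − (1/2) = -1.

-1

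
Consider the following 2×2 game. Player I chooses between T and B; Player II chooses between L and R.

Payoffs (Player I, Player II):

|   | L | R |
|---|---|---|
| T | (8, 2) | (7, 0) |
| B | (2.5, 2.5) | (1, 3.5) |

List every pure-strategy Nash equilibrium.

(T, L): Player I gets 8 ≥ 2.5 from B, and Player II gets 2 ≥ 0 from R — Nash equilibrium.
(T, R): Player II prefers L (2 > 0) — not an equilibrium.
(B, L): Player I prefers T (8 > 2.5); Player II prefers R (3.5 > 2.5) — not an equilibrium.
(B, R): Player I prefers T (7 > 1) — not an equilibrium.

(T, L)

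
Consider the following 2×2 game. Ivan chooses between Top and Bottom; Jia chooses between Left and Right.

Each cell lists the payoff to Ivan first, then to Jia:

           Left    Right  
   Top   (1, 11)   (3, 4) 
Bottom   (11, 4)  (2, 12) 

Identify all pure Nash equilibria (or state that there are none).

none

(Top, Left): Ivan prefers Bottom (11 > 1) — not an equilibrium.
(Top, Right): Jia prefers Left (11 > 4) — not an equilibrium.
(Bottom, Left): Jia prefers Right (12 > 4) — not an equilibrium.
(Bottom, Right): Ivan prefers Top (3 > 2) — not an equilibrium.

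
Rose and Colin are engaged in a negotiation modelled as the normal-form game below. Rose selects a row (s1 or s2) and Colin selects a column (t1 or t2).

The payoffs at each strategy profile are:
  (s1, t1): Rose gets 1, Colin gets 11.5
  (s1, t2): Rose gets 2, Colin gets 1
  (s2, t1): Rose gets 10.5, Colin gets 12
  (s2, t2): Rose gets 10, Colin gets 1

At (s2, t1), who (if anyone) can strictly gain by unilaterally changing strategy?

Neither

Rose at (s2, t1) earns 10.5; deviating to s1 yields 1 — not better.
Colin earns 12; deviating to t2 yields 1 — not better.
Neither player can strictly improve; the profile is a Nash equilibrium.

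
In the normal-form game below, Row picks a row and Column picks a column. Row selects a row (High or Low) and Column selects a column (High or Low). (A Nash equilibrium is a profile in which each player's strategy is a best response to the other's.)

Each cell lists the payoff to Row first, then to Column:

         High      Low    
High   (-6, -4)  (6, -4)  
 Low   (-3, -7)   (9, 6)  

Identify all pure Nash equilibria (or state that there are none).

(High, High): Row prefers Low (-3 > -6) — not an equilibrium.
(High, Low): Row prefers Low (9 > 6) — not an equilibrium.
(Low, High): Column prefers Low (6 > -7) — not an equilibrium.
(Low, Low): Row gets 9 ≥ 6 from High, and Column gets 6 ≥ -7 from High — Nash equilibrium.

(Low, Low)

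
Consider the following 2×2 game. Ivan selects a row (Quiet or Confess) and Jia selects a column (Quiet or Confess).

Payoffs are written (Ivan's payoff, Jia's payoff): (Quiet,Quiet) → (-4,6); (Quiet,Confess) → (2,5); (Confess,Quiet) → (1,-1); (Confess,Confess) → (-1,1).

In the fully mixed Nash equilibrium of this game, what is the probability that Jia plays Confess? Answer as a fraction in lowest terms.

Let q be the probability that Jia plays Quiet. In a completely mixed equilibrium, Ivan must be indifferent between Quiet and Confess.
Ivan's expected payoff from Quiet is −4q + 2(1−q); from Confess it is q − (1−q).
Setting these equal: −6q + 2 = 2q − 1, so q = 3/8.
Therefore Jia plays Confess with probability 1 − 3/8 = 5/8.

5/8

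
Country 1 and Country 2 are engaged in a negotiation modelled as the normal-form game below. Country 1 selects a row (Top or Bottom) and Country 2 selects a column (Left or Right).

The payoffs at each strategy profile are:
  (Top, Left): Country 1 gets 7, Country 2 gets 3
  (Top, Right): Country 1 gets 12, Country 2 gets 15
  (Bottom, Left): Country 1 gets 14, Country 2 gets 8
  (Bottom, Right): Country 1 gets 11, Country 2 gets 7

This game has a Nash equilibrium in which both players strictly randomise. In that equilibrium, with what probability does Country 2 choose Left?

Let q be the probability that Country 2 plays Left. In a completely mixed equilibrium, Country 1 must be indifferent between Top and Bottom.
Country 1's expected payoff from Top is 7q + 12(1−q); from Bottom it is 14q + 11(1−q).
Setting these equal: −5q + 12 = 3q + 11, so q = 1/8.

1/8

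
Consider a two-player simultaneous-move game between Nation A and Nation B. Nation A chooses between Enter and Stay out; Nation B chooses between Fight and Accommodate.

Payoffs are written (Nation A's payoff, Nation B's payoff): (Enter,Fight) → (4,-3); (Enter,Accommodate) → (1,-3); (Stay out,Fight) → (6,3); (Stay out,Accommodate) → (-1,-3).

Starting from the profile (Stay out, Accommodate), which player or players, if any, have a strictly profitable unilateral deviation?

Nation A at (Stay out, Accommodate) earns -1; deviating to Enter yields 1 — a strict improvement.
Nation B earns -3; deviating to Fight yields 3 — a strict improvement.
Both Nation A and Nation B have strictly profitable deviations.

Both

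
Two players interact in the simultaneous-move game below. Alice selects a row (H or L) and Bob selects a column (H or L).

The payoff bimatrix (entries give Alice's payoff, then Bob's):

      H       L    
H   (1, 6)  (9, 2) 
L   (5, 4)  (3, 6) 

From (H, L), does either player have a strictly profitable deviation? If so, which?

Alice at (H, L) earns 9; deviating to L yields 3 — not better.
Bob earns 2; deviating to H yields 6 — a strict improvement.
Only Bob has a strictly profitable deviation.

Bob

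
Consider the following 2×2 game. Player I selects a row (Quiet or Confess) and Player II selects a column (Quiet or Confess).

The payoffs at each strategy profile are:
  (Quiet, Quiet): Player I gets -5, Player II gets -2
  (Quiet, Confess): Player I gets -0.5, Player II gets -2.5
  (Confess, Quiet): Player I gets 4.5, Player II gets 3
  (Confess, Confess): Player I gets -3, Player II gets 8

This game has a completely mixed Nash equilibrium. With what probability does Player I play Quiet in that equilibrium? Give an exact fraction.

10/11

Let r be the probability that Player I plays Quiet. In a completely mixed equilibrium, Player II must be indifferent between Quiet and Confess.
Player II's expected payoff from Quiet is −2r + 3(1−r); from Confess it is −2.5r + 8(1−r).
Setting these equal: −5r + 3 = −10.5r + 8, so r = 10/11.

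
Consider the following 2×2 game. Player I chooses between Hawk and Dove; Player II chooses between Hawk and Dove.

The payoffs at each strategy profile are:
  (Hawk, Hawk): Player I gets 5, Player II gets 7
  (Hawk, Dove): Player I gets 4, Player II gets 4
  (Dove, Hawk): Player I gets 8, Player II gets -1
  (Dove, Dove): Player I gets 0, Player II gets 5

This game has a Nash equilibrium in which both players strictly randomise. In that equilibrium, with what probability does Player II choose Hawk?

Let y be the probability that Player II plays Hawk. In a completely mixed equilibrium, Player I must be indifferent between Hawk and Dove.
Player I's expected payoff from Hawk is 5y + 4(1−y); from Dove it is 8y.
Setting these equal: y + 4 = 8y, so y = 4/7.

4/7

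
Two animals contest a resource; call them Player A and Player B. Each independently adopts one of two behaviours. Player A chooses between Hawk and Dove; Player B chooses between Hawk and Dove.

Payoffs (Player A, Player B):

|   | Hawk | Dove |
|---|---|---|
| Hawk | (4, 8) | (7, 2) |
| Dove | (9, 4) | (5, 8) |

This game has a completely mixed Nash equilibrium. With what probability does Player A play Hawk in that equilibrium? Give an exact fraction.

Let r be the probability that Player A plays Hawk. In a completely mixed equilibrium, Player B must be indifferent between Hawk and Dove.
Player B's expected payoff from Hawk is 8r + 4(1−r); from Dove it is 2r + 8(1−r).
Setting these equal: 4r + 4 = −6r + 8, so r = 2/5.

2/5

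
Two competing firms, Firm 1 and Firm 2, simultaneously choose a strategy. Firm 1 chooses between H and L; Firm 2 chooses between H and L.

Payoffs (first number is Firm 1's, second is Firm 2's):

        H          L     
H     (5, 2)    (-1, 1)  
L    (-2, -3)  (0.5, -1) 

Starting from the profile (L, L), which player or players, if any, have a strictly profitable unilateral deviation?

Firm 1 at (L, L) earns 0.5; deviating to H yields -1 — not better.
Firm 2 earns -1; deviating to H yields -3 — not better.
Neither player can strictly improve; the profile is a Nash equilibrium.

Neither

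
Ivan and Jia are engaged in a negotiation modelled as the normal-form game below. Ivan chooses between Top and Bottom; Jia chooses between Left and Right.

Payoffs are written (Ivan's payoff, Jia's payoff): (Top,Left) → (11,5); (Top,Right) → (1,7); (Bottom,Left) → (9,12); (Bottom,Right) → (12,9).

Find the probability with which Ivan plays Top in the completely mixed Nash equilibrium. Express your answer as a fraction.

Let x be the probability that Ivan plays Top. In a completely mixed equilibrium, Jia must be indifferent between Left and Right.
Jia's expected payoff from Left is 5x + 12(1−x); from Right it is 7x + 9(1−x).
Setting these equal: −7x + 12 = −2x + 9, so x = 3/5.

3/5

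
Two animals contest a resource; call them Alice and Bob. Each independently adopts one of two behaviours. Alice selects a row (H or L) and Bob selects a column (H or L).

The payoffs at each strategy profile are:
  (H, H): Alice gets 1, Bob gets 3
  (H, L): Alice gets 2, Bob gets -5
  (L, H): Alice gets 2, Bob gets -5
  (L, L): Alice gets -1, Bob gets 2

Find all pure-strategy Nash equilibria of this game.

none

(H, H): Alice prefers L (2 > 1) — not an equilibrium.
(H, L): Bob prefers H (3 > -5) — not an equilibrium.
(L, H): Bob prefers L (2 > -5) — not an equilibrium.
(L, L): Alice prefers H (2 > -1) — not an equilibrium.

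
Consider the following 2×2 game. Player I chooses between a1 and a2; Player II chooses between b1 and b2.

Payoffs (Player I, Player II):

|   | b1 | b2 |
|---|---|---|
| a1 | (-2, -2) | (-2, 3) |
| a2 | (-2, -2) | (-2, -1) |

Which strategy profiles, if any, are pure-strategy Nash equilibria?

(a1, b2) and (a2, b2)

(a1, b1): Player II prefers b2 (3 > -2) — not an equilibrium.
(a1, b2): Player I gets -2 ≥ -2 from a2, and Player II gets 3 ≥ -2 from b1 — Nash equilibrium.
(a2, b1): Player II prefers b2 (-1 > -2) — not an equilibrium.
(a2, b2): Player I gets -2 ≥ -2 from a1, and Player II gets -1 ≥ -2 from b1 — Nash equilibrium.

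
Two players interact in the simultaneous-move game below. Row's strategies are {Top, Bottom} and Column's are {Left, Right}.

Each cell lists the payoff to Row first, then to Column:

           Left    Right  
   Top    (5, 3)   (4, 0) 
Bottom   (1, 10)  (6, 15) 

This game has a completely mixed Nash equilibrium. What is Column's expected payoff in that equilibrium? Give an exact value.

First find x, the probability Row plays Top, from Column's indifference between Left and Right: 3x + 10(1−x) = 15(1−x), giving x = 5/8.
Since Column is indifferent in equilibrium, Column's expected payoff equals the payoff from either column against (5/8, 3/8). Using Left: 3(5/8) + 10(3/8) = 45/8.

45/8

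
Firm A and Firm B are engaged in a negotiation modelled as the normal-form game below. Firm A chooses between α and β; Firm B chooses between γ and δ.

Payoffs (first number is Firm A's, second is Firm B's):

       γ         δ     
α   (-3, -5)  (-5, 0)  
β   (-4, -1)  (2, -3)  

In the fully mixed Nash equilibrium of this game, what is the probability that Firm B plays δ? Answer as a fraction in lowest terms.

Let c be the probability that Firm B plays γ. In a completely mixed equilibrium, Firm A must be indifferent between α and β.
Firm A's expected payoff from α is −3c − 5(1−c); from β it is −4c + 2(1−c).
Setting these equal: 2c − 5 = −6c + 2, so c = 7/8.
Therefore Firm B plays δ with probability 1 − 7/8 = 1/8.

1/8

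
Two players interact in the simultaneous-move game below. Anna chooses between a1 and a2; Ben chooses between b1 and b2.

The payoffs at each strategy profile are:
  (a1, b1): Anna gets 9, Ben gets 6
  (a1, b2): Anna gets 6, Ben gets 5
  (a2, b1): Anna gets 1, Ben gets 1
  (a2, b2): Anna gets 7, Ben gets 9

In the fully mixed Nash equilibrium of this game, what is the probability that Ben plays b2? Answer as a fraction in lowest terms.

Let y be the probability that Ben plays b1. In a completely mixed equilibrium, Anna must be indifferent between a1 and a2.
Anna's expected payoff from a1 is 9y + 6(1−y); from a2 it is y + 7(1−y).
Setting these equal: 3y + 6 = −6y + 7, so y = 1/9.
Therefore Ben plays b2 with probability 1 − 1/9 = 8/9.

8/9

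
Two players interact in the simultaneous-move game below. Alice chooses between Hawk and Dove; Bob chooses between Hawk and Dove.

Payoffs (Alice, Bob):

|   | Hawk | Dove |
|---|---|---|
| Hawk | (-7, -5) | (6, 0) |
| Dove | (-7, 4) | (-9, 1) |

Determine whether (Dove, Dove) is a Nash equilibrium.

At (Dove, Dove), Alice earns -9; switching to Hawk would give 6, so Alice would deviate.
Bob earns 1; switching to Hawk would give 4, so Bob would deviate.
Since at least one player can profitably deviate, this is not a Nash equilibrium.

No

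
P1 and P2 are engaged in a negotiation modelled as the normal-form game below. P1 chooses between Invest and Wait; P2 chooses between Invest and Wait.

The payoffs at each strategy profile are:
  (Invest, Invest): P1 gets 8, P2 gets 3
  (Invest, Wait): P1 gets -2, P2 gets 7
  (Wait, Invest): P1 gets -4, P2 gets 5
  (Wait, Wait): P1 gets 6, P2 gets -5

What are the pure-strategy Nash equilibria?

(Invest, Invest): P2 prefers Wait (7 > 3) — not an equilibrium.
(Invest, Wait): P1 prefers Wait (6 > -2) — not an equilibrium.
(Wait, Invest): P1 prefers Invest (8 > -4) — not an equilibrium.
(Wait, Wait): P2 prefers Invest (5 > -5) — not an equilibrium.

none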